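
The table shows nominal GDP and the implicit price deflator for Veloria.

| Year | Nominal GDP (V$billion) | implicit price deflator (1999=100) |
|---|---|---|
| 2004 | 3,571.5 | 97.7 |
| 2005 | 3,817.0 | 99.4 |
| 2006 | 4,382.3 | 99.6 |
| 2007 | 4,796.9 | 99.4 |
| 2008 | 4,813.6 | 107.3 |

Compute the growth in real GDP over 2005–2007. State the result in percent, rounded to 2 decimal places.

Real GDP 2005 = 3817.0/0.994 = 3840.04.
Real GDP 2007 = 4796.9/0.994 = 4825.86.
Change = 4825.86/3840.04 − 1 = 0.2567.

25.67%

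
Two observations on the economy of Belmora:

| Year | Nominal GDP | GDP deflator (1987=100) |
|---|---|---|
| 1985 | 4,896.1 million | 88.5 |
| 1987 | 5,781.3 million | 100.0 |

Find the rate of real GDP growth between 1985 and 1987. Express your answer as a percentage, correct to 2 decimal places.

4.50%

Real GDP 1985 = 4896.1 / 0.885 = 5532.32.
Real GDP 1987 = 5781.3 / 1.000 = 5781.30.
Real growth = 5781.30 / 5532.32 − 1 = 0.0450.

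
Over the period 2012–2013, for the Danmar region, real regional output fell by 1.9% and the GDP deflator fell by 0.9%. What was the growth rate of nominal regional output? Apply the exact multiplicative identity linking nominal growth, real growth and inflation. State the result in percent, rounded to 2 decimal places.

-2.78%

(1 + g_nom) = (1 + g_real)(1 + π) = 0.9810 × 0.9910 = 0.97217.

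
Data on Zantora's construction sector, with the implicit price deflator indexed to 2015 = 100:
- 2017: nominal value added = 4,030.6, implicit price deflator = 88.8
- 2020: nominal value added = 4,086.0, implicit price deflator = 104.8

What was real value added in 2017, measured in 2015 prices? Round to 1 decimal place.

Real value added = Nominal / (implicit price deflator/100) = 4030.6 / 0.888 = 4538.96.

4,539.0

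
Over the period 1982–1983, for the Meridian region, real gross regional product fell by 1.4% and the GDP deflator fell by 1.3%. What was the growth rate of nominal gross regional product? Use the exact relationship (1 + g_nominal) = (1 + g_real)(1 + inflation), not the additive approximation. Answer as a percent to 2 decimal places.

(1 + g_nom) = (1 + g_real)(1 + π) = 0.9860 × 0.9870 = 0.97318.

-2.68%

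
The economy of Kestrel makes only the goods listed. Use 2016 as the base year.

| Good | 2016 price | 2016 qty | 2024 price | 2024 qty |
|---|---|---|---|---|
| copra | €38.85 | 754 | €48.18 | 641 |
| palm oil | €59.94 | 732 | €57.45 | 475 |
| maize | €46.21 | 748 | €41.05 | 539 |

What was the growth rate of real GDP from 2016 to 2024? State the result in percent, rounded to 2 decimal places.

-27.34%

Real GDP 2016 = Nominal GDP 2016 = 38.85·754 + 59.94·732 + 46.21·748 = 107734.06.
Real GDP 2024 (at 2016 prices) = 38.85·641 + 59.94·475 + 46.21·539 = 78281.54.
Real growth = 78281.54/107734.06 − 1 = -0.2734.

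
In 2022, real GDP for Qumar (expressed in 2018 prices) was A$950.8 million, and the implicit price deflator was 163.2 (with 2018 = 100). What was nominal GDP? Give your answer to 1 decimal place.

A$1,551.7 million

Nominal GDP = Real × (implicit price deflator/100) = 950.8 × 1.632 = 1551.71.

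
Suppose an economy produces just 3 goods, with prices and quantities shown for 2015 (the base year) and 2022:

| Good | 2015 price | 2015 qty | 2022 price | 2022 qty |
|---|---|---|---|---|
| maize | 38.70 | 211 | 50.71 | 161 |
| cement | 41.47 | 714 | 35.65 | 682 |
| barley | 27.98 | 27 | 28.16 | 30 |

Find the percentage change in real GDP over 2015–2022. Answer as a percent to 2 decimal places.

Real GDP 2015 = Nominal GDP 2015 = 38.70·211 + 41.47·714 + 27.98·27 = 38530.74.
Real GDP 2022 (at 2015 prices) = 38.70·161 + 41.47·682 + 27.98·30 = 35352.64.
Real growth = 35352.64/38530.74 − 1 = -0.0825.

-8.25%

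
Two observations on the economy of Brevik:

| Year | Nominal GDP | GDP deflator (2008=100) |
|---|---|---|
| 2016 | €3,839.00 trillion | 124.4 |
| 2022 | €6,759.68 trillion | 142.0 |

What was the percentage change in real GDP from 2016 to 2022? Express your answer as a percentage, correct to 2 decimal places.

54.26%

Deflate each year: 2016 → 3839.00/1.244 = 3086.01; 2022 → 6759.68/1.420 = 4760.34.
So real GDP changed by 4760.34/3086.01 − 1 = 0.5426, i.e. 54.26%.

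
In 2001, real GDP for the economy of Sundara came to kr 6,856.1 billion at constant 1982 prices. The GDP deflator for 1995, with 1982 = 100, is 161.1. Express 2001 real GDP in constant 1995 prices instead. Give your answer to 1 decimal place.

kr 11,045.2 billion

Real GDP in 1995 prices = Real GDP in 1982 prices × (P_1995/P_1982) = 6856.1 × 1.611 = 11045.18.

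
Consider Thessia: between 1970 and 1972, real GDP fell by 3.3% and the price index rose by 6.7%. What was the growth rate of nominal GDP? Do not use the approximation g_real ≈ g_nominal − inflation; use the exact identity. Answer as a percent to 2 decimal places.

3.18%

(1 + g_nom) = (1 + g_real)(1 + π) = 0.9670 × 1.0670 = 1.03179.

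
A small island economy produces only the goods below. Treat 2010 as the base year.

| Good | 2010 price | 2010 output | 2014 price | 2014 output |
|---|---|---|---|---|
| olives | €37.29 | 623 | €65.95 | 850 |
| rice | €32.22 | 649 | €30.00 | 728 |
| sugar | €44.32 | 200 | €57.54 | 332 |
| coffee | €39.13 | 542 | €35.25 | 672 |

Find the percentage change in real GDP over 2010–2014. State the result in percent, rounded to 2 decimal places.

29.57%

Real GDP 2010 = Nominal GDP 2010 = 37.29·623 + 32.22·649 + 44.32·200 + 39.13·542 = 74214.91.
Real GDP 2014 (at 2010 prices) = 37.29·850 + 32.22·728 + 44.32·332 + 39.13·672 = 96162.26.
Real growth = 96162.26/74214.91 − 1 = 0.2957.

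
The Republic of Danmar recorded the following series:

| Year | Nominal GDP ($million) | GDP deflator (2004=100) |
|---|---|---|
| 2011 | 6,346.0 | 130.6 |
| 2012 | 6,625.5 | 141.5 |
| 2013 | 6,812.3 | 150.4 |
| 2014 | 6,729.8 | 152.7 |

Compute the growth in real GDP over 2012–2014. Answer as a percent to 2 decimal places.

-5.88%

Real GDP 2012 = 6625.5/1.415 = 4682.33.
Real GDP 2014 = 6729.8/1.527 = 4407.20.
Change = 4407.20/4682.33 − 1 = -0.0588.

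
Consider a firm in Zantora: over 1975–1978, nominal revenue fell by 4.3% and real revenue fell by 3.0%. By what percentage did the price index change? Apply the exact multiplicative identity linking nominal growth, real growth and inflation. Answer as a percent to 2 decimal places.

-1.34%

(1 + g_nom) = (1 + g_real)(1 + π), so π = 0.9570 / 0.9700 − 1 = -0.01340.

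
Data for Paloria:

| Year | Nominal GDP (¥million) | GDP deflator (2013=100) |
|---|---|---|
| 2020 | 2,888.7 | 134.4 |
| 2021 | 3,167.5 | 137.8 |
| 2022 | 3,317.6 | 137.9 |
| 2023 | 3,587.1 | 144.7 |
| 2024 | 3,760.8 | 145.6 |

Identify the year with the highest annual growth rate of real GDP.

2021

2021: real = 3167.5/1.378 = 2298.62; growth vs 2020 (2149.33) = 6.95%.
2022: real = 3317.6/1.379 = 2405.80; growth vs 2021 (2298.62) = 4.66%.
2023: real = 3587.1/1.447 = 2478.99; growth vs 2022 (2405.80) = 3.04%.
2024: real = 3760.8/1.456 = 2582.97; growth vs 2023 (2478.99) = 4.19%.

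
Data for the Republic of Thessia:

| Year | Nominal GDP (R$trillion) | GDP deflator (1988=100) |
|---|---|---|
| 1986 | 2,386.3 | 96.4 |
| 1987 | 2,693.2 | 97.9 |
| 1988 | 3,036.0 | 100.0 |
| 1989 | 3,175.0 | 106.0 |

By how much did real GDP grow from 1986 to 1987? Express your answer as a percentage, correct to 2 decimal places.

Real GDP 1986 = 2386.3/0.964 = 2475.41.
Real GDP 1987 = 2693.2/0.979 = 2750.97.
Change = 2750.97/2475.41 − 1 = 0.1113.

11.13%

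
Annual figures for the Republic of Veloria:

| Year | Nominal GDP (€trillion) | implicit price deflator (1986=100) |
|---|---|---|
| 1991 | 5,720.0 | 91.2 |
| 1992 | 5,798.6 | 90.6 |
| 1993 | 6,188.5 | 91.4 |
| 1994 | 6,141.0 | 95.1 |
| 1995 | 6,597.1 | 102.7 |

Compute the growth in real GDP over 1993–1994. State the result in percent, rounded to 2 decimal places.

Real GDP 1993 = 6188.5/0.914 = 6770.79.
Real GDP 1994 = 6141.0/0.951 = 6457.41.
Change = 6457.41/6770.79 − 1 = -0.0463.

-4.63%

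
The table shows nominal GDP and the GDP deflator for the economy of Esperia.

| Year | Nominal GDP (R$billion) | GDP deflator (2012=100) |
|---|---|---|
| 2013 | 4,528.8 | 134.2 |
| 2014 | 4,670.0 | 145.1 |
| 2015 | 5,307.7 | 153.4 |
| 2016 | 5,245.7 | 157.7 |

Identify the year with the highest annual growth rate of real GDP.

2014: real = 4670.0/1.451 = 3218.47; growth vs 2013 (3374.66) = -4.63%.
2015: real = 5307.7/1.534 = 3460.04; growth vs 2014 (3218.47) = 7.51%.
2016: real = 5245.7/1.577 = 3326.38; growth vs 2015 (3460.04) = -3.86%.

2015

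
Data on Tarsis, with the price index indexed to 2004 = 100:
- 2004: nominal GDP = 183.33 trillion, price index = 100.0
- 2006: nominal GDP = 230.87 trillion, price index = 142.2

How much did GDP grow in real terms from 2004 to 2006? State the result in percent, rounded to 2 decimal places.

-11.44%

Real GDP 2004 = 183.33 / 1.000 = 183.33.
Real GDP 2006 = 230.87 / 1.422 = 162.36.
Real growth = 162.36 / 183.33 − 1 = -0.1144.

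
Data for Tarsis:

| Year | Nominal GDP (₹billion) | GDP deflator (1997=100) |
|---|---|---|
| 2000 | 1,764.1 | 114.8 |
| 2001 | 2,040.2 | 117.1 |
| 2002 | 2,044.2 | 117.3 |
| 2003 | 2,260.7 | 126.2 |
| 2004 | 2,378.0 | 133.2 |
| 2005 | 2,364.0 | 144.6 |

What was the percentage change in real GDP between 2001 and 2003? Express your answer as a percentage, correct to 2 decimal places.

2.82%

Real GDP 2001 = 2040.2/1.171 = 1742.27.
Real GDP 2003 = 2260.7/1.262 = 1791.36.
Change = 1791.36/1742.27 − 1 = 0.0282.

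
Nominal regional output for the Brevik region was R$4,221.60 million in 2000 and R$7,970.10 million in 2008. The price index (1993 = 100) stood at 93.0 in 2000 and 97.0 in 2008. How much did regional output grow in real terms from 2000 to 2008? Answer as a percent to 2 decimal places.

Deflate each year: 2000 → 4221.60/0.930 = 4539.35; 2008 → 7970.10/0.970 = 8216.60.
So real regional output changed by 8216.60/4539.35 − 1 = 0.8101, i.e. 81.01%.

81.01%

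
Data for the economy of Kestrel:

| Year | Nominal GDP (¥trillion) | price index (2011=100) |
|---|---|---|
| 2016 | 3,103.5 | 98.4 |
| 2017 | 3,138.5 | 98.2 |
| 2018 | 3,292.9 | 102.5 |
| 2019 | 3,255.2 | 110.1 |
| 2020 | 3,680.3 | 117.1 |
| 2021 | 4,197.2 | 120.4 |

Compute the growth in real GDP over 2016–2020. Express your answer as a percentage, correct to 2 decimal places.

-0.35%

Real GDP 2016 = 3103.5/0.984 = 3153.96.
Real GDP 2020 = 3680.3/1.171 = 3142.87.
Change = 3142.87/3153.96 − 1 = -0.0035.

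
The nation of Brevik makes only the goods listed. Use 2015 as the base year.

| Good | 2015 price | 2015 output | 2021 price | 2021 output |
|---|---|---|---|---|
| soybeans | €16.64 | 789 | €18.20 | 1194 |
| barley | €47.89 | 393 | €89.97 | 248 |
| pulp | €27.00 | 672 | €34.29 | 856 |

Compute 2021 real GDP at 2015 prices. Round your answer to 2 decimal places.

Real GDP 2021 = Σ (p_2015 × q_2021) = 16.64·1194 + 47.89·248 + 27.00·856 = 54856.88.

€54856.88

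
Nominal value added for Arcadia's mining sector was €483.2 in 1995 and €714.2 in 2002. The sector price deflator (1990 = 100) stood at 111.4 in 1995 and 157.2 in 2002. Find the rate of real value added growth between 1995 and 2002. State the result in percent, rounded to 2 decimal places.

4.74%

Real value added 1995 = 483.2 / 1.114 = 433.75.
Real value added 2002 = 714.2 / 1.572 = 454.33.
Real growth = 454.33 / 433.75 − 1 = 0.0474.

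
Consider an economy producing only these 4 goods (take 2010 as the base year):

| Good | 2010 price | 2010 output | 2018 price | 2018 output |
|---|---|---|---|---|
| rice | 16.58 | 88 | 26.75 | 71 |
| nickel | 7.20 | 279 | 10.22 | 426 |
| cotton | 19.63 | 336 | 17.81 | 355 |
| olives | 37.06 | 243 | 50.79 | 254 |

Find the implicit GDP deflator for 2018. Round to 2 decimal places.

123.51

Nominal GDP 2018 = 26.75·71 + 10.22·426 + 17.81·355 + 50.79·254 = 25476.18.
Real GDP 2018 (at 2010 prices) = 16.58·71 + 7.20·426 + 19.63·355 + 37.06·254 = 20626.27.
Deflator = Nominal/Real × 100 = 25476.18/20626.27 × 100 = 123.513.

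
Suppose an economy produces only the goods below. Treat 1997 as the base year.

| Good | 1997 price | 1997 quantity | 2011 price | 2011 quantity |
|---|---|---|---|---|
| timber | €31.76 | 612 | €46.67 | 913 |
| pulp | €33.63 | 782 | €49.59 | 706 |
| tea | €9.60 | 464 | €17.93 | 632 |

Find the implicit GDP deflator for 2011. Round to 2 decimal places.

151.26

Nominal GDP 2011 = 46.67·913 + 49.59·706 + 17.93·632 = 88952.01.
Real GDP 2011 (at 1997 prices) = 31.76·913 + 33.63·706 + 9.60·632 = 58806.86.
Deflator = Nominal/Real × 100 = 88952.01/58806.86 × 100 = 151.261.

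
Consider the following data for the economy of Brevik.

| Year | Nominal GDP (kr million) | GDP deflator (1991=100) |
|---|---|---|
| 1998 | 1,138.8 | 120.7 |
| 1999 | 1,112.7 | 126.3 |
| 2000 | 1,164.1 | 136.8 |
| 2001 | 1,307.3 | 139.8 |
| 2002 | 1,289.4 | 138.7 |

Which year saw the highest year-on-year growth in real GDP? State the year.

2001

1999: real = 1112.7/1.263 = 881.00; growth vs 1998 (943.50) = -6.62%.
2000: real = 1164.1/1.368 = 850.95; growth vs 1999 (881.00) = -3.41%.
2001: real = 1307.3/1.398 = 935.12; growth vs 2000 (850.95) = 9.89%.
2002: real = 1289.4/1.387 = 929.63; growth vs 2001 (935.12) = -0.59%.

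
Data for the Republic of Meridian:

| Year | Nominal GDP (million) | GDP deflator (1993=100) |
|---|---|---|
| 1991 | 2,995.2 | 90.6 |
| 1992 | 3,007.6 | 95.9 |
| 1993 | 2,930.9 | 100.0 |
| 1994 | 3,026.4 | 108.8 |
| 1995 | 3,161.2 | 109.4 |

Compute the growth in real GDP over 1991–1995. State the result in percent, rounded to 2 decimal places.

-12.59%

Real GDP 1991 = 2995.2/0.906 = 3305.96.
Real GDP 1995 = 3161.2/1.094 = 2889.58.
Change = 2889.58/3305.96 − 1 = -0.1259.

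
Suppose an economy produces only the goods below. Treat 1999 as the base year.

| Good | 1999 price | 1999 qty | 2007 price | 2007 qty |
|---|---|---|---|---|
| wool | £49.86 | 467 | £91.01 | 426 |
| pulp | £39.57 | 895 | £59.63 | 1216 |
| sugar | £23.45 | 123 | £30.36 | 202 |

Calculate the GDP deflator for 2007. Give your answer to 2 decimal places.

Nominal GDP 2007 = 91.01·426 + 59.63·1216 + 30.36·202 = 117413.06.
Real GDP 2007 (at 1999 prices) = 49.86·426 + 39.57·1216 + 23.45·202 = 74094.38.
Deflator = Nominal/Real × 100 = 117413.06/74094.38 × 100 = 158.464.

158.46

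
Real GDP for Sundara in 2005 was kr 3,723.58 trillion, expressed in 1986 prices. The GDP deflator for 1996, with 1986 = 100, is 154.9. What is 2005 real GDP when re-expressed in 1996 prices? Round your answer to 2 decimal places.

kr 5,767.83 trillion

Real GDP in 1996 prices = Real GDP in 1986 prices × (P_1996/P_1986) = 3723.58 × 1.549 = 5767.83.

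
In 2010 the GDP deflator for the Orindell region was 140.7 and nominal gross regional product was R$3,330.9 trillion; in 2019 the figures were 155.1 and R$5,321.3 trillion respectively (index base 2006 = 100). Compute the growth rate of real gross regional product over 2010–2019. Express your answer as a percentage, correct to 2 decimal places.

Deflate each year: 2010 → 3330.9/1.407 = 2367.38; 2019 → 5321.3/1.551 = 3430.88.
So real gross regional product changed by 3430.88/2367.38 − 1 = 0.4492, i.e. 44.92%.

44.92%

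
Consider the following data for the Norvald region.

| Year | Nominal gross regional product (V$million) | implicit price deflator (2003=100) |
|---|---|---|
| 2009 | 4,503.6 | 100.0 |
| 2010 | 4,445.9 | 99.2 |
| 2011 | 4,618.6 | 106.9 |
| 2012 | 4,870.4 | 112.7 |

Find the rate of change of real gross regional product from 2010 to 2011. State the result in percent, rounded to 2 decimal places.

Real gross regional product 2010 = 4445.9/0.992 = 4481.75.
Real gross regional product 2011 = 4618.6/1.069 = 4320.49.
Change = 4320.49/4481.75 − 1 = -0.0360.

-3.60%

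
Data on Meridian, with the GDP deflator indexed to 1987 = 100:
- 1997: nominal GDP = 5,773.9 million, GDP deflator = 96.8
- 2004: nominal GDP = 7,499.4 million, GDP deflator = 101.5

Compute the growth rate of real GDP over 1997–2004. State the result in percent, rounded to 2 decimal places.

23.87%

Deflate each year: 1997 → 5773.9/0.968 = 5964.77; 2004 → 7499.4/1.015 = 7388.57.
So real GDP changed by 7388.57/5964.77 − 1 = 0.2387, i.e. 23.87%.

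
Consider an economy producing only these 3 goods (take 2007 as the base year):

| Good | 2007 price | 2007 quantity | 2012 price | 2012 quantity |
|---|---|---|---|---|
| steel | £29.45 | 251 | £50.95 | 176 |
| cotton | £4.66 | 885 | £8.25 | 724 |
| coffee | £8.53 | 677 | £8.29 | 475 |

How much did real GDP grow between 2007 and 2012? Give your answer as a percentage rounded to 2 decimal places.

Real GDP 2007 = Nominal GDP 2007 = 29.45·251 + 4.66·885 + 8.53·677 = 17290.86.
Real GDP 2012 (at 2007 prices) = 29.45·176 + 4.66·724 + 8.53·475 = 12608.79.
Real growth = 12608.79/17290.86 − 1 = -0.2708.

-27.08%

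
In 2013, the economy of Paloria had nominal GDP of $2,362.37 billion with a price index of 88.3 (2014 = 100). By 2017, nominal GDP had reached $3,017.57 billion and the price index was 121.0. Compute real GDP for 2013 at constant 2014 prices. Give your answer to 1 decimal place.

$2,675.4 billion

Real GDP = Nominal / (price index/100) = 2362.37 / 0.883 = 2675.39.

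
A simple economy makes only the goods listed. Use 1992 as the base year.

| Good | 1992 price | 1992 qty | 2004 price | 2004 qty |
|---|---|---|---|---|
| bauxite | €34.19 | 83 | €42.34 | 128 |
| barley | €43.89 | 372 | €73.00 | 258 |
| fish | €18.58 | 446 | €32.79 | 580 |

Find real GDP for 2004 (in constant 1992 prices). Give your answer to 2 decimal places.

Real GDP 2004 = Σ (p_1992 × q_2004) = 34.19·128 + 43.89·258 + 18.58·580 = 26476.34.

€26476.34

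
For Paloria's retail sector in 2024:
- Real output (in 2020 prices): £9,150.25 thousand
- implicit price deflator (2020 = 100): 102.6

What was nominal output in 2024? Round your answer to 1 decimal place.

£9,388.2 thousand

Nominal output = Real × (implicit price deflator/100) = 9150.25 × 1.026 = 9388.16.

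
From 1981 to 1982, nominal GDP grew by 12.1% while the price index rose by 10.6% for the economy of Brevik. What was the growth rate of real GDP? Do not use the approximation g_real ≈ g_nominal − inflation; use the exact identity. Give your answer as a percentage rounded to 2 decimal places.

1.36%

(1 + g_nom) = (1 + g_real)(1 + π), so g_real = 1.1210 / 1.1060 − 1 = 0.01356.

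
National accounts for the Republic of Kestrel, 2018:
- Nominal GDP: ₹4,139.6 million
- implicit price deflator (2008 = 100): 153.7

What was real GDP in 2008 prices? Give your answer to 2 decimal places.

₹2,693.30 million

Real GDP = Nominal / (implicit price deflator/100) = 4139.6 / 1.537 = 2693.30.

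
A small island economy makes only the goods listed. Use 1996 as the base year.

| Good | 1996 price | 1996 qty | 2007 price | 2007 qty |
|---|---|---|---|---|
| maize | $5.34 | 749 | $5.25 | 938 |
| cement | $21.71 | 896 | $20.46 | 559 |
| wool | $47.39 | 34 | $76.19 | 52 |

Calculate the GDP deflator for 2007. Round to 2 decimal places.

Nominal GDP 2007 = 5.25·938 + 20.46·559 + 76.19·52 = 20323.52.
Real GDP 2007 (at 1996 prices) = 5.34·938 + 21.71·559 + 47.39·52 = 19609.09.
Deflator = Nominal/Real × 100 = 20323.52/19609.09 × 100 = 103.643.

103.64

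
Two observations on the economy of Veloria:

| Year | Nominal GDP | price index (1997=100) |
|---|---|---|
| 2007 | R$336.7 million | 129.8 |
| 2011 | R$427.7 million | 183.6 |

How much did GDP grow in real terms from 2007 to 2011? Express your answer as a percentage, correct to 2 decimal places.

Real GDP 2007 = 336.7 / 1.298 = 259.40.
Real GDP 2011 = 427.7 / 1.836 = 232.95.
Real growth = 232.95 / 259.40 − 1 = -0.1020.

-10.20%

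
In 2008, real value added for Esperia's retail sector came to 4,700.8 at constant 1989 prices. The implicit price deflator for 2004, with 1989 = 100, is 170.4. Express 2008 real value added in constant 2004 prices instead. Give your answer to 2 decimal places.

8,010.16

Real value added in 2004 prices = Real value added in 1989 prices × (P_2004/P_1989) = 4700.8 × 1.704 = 8010.16.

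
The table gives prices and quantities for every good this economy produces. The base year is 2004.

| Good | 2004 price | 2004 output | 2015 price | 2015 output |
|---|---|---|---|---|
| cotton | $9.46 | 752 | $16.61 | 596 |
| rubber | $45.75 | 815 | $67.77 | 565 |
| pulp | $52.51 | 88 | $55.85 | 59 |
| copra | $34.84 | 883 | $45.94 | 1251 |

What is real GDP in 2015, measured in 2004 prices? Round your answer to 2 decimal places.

Real GDP 2015 = Σ (p_2004 × q_2015) = 9.46·596 + 45.75·565 + 52.51·59 + 34.84·1251 = 78169.84.

$78169.84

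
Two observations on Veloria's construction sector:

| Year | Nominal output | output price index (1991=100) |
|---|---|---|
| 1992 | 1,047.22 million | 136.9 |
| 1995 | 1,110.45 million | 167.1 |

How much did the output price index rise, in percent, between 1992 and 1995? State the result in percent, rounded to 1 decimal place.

Price-level change = 167.1 / 136.9 − 1 = 0.2206.

22.1%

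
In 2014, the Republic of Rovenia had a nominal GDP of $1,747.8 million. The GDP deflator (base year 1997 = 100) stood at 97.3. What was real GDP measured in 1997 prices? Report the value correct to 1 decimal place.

$1,796.3 million

Real GDP = Nominal / (GDP deflator/100) = 1747.8 / 0.973 = 1796.30.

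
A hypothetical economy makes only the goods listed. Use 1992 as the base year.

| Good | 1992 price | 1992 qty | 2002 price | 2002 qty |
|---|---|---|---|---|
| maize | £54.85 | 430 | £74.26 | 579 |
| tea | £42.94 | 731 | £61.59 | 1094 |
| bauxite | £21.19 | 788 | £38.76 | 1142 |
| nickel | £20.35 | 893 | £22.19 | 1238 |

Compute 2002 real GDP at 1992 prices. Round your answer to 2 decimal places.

£128126.79

Real GDP 2002 = Σ (p_1992 × q_2002) = 54.85·579 + 42.94·1094 + 21.19·1142 + 20.35·1238 = 128126.79.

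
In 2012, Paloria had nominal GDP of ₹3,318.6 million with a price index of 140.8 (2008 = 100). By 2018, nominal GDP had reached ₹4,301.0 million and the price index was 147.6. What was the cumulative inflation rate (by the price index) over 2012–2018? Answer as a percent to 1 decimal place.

4.8%

Price-level change = 147.6 / 140.8 − 1 = 0.0483.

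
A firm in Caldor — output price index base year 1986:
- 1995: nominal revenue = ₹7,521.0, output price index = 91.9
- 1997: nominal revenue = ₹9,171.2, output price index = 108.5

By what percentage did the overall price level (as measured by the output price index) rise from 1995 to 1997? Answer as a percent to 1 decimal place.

18.1%

Price-level change = 108.5 / 91.9 − 1 = 0.1806.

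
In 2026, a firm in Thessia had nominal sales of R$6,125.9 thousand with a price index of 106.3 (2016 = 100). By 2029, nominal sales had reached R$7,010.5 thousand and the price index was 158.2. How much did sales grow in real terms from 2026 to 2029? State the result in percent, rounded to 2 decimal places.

-23.10%

Real sales 2026 = 6125.9 / 1.063 = 5762.84.
Real sales 2029 = 7010.5 / 1.582 = 4431.42.
Real growth = 4431.42 / 5762.84 − 1 = -0.2310.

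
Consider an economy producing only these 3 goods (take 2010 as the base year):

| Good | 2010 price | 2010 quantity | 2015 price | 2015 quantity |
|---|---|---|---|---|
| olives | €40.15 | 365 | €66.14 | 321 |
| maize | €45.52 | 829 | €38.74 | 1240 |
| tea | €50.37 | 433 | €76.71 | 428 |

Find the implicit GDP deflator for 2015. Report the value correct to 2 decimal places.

Nominal GDP 2015 = 66.14·321 + 38.74·1240 + 76.71·428 = 102100.42.
Real GDP 2015 (at 2010 prices) = 40.15·321 + 45.52·1240 + 50.37·428 = 90891.31.
Deflator = Nominal/Real × 100 = 102100.42/90891.31 × 100 = 112.332.

112.33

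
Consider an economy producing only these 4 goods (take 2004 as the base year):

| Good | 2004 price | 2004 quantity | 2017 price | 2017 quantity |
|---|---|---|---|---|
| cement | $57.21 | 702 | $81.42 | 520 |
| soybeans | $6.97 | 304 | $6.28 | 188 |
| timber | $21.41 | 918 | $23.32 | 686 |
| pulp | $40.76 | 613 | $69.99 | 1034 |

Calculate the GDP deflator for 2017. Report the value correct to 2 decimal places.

150.05

Nominal GDP 2017 = 81.42·520 + 6.28·188 + 23.32·686 + 69.99·1034 = 131886.22.
Real GDP 2017 (at 2004 prices) = 57.21·520 + 6.97·188 + 21.41·686 + 40.76·1034 = 87892.66.
Deflator = Nominal/Real × 100 = 131886.22/87892.66 × 100 = 150.054.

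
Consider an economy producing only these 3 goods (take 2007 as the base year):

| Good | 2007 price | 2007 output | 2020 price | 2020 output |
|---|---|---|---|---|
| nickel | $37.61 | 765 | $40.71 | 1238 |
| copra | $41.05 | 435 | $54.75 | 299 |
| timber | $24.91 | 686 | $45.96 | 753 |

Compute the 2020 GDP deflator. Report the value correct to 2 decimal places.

130.65

Nominal GDP 2020 = 40.71·1238 + 54.75·299 + 45.96·753 = 101377.11.
Real GDP 2020 (at 2007 prices) = 37.61·1238 + 41.05·299 + 24.91·753 = 77592.36.
Deflator = Nominal/Real × 100 = 101377.11/77592.36 × 100 = 130.653.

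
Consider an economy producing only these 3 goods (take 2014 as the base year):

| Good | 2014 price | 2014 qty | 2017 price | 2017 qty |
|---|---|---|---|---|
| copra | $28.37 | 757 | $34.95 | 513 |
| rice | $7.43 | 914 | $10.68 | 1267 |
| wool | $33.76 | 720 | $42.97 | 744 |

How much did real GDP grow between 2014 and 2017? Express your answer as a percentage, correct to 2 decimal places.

Real GDP 2014 = Nominal GDP 2014 = 28.37·757 + 7.43·914 + 33.76·720 = 52574.31.
Real GDP 2017 (at 2014 prices) = 28.37·513 + 7.43·1267 + 33.76·744 = 49085.06.
Real growth = 49085.06/52574.31 − 1 = -0.0664.

-6.64%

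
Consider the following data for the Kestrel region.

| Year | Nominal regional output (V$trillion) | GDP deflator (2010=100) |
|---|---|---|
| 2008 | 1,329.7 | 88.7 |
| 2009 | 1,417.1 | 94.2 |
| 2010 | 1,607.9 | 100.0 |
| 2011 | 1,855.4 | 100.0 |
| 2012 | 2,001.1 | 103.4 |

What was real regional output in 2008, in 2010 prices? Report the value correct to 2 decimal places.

V$1,499.10 trillion

Real regional output 2008 = 1329.7 / 0.887 = 1499.10.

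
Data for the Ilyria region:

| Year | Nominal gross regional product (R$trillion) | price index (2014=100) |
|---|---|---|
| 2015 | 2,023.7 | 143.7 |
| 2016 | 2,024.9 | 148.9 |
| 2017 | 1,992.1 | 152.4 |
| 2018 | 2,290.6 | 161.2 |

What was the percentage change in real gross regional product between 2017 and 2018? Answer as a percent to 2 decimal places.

8.71%

Real gross regional product 2017 = 1992.1/1.524 = 1307.15.
Real gross regional product 2018 = 2290.6/1.612 = 1420.97.
Change = 1420.97/1307.15 − 1 = 0.0871.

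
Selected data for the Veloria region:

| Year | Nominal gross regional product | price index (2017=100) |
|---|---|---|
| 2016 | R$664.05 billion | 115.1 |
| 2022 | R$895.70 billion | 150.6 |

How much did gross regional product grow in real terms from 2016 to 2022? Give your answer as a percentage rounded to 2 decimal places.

Deflate each year: 2016 → 664.05/1.151 = 576.93; 2022 → 895.70/1.506 = 594.75.
So real gross regional product changed by 594.75/576.93 − 1 = 0.0309, i.e. 3.09%.

3.09%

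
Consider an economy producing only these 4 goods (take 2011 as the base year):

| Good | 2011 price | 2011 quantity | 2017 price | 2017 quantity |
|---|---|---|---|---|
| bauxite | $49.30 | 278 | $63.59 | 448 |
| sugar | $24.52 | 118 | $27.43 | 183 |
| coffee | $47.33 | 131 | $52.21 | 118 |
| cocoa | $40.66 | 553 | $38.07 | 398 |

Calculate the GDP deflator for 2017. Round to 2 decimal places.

113.40

Nominal GDP 2017 = 63.59·448 + 27.43·183 + 52.21·118 + 38.07·398 = 54820.65.
Real GDP 2017 (at 2011 prices) = 49.30·448 + 24.52·183 + 47.33·118 + 40.66·398 = 48341.18.
Deflator = Nominal/Real × 100 = 54820.65/48341.18 × 100 = 113.404.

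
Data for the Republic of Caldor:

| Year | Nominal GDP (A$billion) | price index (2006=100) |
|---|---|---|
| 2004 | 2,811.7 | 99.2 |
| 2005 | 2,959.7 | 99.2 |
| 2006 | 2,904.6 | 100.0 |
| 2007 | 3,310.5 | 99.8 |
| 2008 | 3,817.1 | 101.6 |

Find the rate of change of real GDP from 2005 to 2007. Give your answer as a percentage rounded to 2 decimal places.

11.18%

Real GDP 2005 = 2959.7/0.992 = 2983.57.
Real GDP 2007 = 3310.5/0.998 = 3317.13.
Change = 3317.13/2983.57 − 1 = 0.1118.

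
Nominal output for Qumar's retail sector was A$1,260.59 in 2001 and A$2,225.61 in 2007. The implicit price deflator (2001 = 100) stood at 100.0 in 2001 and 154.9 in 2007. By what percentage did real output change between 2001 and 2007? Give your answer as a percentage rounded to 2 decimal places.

13.98%

Deflate each year: 2001 → 1260.59/1.000 = 1260.59; 2007 → 2225.61/1.549 = 1436.80.
So real output changed by 1436.80/1260.59 − 1 = 0.1398, i.e. 13.98%.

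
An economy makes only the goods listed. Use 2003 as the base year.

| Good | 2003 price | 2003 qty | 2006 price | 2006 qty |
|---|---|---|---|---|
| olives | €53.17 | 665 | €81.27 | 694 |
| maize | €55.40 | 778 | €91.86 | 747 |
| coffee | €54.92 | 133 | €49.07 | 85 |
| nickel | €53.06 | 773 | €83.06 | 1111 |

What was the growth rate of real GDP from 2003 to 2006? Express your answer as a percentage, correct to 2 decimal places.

Real GDP 2003 = Nominal GDP 2003 = 53.17·665 + 55.40·778 + 54.92·133 + 53.06·773 = 126778.99.
Real GDP 2006 (at 2003 prices) = 53.17·694 + 55.40·747 + 54.92·85 + 53.06·1111 = 141901.64.
Real growth = 141901.64/126778.99 − 1 = 0.1193.

11.93%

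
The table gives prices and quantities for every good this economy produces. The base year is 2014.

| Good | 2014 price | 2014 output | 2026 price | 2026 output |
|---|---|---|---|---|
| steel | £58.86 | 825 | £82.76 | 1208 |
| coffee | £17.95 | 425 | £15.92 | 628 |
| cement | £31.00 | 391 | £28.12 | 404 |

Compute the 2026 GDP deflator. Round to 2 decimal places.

Nominal GDP 2026 = 82.76·1208 + 15.92·628 + 28.12·404 = 121332.32.
Real GDP 2026 (at 2014 prices) = 58.86·1208 + 17.95·628 + 31.00·404 = 94899.48.
Deflator = Nominal/Real × 100 = 121332.32/94899.48 × 100 = 127.854.

127.85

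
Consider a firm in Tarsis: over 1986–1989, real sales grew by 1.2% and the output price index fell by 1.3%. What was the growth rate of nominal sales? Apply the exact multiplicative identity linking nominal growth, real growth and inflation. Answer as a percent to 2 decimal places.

-0.12%

(1 + g_nom) = (1 + g_real)(1 + π) = 1.0120 × 0.9870 = 0.99884.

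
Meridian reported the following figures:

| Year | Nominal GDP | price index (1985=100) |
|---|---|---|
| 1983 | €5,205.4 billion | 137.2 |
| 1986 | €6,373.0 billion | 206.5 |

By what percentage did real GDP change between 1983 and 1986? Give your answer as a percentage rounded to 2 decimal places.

-18.66%

Real GDP 1983 = 5205.4 / 1.372 = 3794.02.
Real GDP 1986 = 6373.0 / 2.065 = 3086.20.
Real growth = 3086.20 / 3794.02 − 1 = -0.1866.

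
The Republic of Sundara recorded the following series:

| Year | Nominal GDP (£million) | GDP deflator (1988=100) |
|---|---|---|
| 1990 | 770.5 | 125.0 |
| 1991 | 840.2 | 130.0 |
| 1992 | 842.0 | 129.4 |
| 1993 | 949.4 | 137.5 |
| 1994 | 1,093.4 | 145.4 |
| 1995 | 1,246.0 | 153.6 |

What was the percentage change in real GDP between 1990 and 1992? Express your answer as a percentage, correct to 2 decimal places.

Real GDP 1990 = 770.5/1.250 = 616.40.
Real GDP 1992 = 842.0/1.294 = 650.70.
Change = 650.70/616.40 − 1 = 0.0556.

5.56%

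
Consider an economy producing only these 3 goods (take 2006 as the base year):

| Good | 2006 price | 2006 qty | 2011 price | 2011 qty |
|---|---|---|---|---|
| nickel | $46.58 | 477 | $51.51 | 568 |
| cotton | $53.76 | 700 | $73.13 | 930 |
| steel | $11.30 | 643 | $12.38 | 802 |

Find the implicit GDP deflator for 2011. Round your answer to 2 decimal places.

125.35

Nominal GDP 2011 = 51.51·568 + 73.13·930 + 12.38·802 = 107197.34.
Real GDP 2011 (at 2006 prices) = 46.58·568 + 53.76·930 + 11.30·802 = 85516.84.
Deflator = Nominal/Real × 100 = 107197.34/85516.84 × 100 = 125.352.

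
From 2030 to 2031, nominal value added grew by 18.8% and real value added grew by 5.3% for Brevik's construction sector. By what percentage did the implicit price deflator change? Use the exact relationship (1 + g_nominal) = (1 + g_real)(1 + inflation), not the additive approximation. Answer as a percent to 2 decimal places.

12.82%

(1 + g_nom) = (1 + g_real)(1 + π), so π = 1.1880 / 1.0530 − 1 = 0.12821.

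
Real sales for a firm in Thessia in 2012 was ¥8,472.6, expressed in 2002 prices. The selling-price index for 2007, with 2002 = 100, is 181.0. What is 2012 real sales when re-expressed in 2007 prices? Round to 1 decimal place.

¥15,335.4

Real sales in 2007 prices = Real sales in 2002 prices × (P_2007/P_2002) = 8472.6 × 1.810 = 15335.41.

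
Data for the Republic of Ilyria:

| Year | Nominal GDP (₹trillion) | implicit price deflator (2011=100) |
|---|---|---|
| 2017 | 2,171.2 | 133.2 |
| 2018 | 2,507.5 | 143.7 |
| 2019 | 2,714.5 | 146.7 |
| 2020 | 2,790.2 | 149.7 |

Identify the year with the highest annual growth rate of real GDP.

2018: real = 2507.5/1.437 = 1744.95; growth vs 2017 (1630.03) = 7.05%.
2019: real = 2714.5/1.467 = 1850.37; growth vs 2018 (1744.95) = 6.04%.
2020: real = 2790.2/1.497 = 1863.86; growth vs 2019 (1850.37) = 0.73%.

2018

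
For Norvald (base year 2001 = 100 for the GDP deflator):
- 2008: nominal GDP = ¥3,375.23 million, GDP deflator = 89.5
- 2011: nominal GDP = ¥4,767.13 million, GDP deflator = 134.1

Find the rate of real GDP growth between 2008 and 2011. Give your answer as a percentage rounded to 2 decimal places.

-5.74%

Real GDP 2008 = 3375.23 / 0.895 = 3771.21.
Real GDP 2011 = 4767.13 / 1.341 = 3554.91.
Real growth = 3554.91 / 3771.21 − 1 = -0.0574.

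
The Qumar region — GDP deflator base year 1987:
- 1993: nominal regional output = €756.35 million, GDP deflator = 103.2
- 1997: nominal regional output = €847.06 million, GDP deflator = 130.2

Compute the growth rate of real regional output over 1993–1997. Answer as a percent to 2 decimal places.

Real regional output 1993 = 756.35 / 1.032 = 732.90.
Real regional output 1997 = 847.06 / 1.302 = 650.58.
Real growth = 650.58 / 732.90 − 1 = -0.1123.

-11.23%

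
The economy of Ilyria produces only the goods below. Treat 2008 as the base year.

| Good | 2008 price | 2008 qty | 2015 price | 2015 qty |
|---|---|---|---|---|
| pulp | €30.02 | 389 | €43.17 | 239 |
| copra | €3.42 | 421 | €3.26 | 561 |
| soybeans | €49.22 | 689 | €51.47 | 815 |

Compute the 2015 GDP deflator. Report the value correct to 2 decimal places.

109.93

Nominal GDP 2015 = 43.17·239 + 3.26·561 + 51.47·815 = 54094.54.
Real GDP 2015 (at 2008 prices) = 30.02·239 + 3.42·561 + 49.22·815 = 49207.70.
Deflator = Nominal/Real × 100 = 54094.54/49207.70 × 100 = 109.931.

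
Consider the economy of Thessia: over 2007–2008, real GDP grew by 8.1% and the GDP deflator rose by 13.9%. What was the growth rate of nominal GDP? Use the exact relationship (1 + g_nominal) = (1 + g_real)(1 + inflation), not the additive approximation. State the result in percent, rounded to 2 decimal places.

(1 + g_nom) = (1 + g_real)(1 + π) = 1.0810 × 1.1390 = 1.23126.

23.13%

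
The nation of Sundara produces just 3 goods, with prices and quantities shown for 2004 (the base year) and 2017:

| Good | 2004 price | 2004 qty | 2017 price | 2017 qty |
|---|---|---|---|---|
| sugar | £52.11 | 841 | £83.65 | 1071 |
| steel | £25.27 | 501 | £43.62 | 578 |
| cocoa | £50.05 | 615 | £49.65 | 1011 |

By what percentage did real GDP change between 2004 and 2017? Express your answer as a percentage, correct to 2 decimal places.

38.68%

Real GDP 2004 = Nominal GDP 2004 = 52.11·841 + 25.27·501 + 50.05·615 = 87265.53.
Real GDP 2017 (at 2004 prices) = 52.11·1071 + 25.27·578 + 50.05·1011 = 121016.42.
Real growth = 121016.42/87265.53 − 1 = 0.3868.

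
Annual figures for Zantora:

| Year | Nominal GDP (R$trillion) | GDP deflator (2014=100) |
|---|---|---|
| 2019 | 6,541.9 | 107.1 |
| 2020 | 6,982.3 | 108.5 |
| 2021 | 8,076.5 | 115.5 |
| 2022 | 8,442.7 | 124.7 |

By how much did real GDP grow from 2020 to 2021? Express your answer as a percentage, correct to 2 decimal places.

Real GDP 2020 = 6982.3/1.085 = 6435.30.
Real GDP 2021 = 8076.5/1.155 = 6992.64.
Change = 6992.64/6435.30 − 1 = 0.0866.

8.66%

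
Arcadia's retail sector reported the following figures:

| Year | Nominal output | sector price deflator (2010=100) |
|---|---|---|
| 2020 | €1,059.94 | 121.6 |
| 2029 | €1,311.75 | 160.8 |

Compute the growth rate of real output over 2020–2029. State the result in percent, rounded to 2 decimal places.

-6.41%

Real output 2020 = 1059.94 / 1.216 = 871.66.
Real output 2029 = 1311.75 / 1.608 = 815.76.
Real growth = 815.76 / 871.66 − 1 = -0.0641.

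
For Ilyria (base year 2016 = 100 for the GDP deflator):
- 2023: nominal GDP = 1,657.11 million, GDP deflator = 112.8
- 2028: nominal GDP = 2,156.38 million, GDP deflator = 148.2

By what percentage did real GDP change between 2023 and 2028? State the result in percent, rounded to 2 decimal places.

Real GDP 2023 = 1657.11 / 1.128 = 1469.07.
Real GDP 2028 = 2156.38 / 1.482 = 1455.05.
Real growth = 1455.05 / 1469.07 − 1 = -0.0095.

-0.95%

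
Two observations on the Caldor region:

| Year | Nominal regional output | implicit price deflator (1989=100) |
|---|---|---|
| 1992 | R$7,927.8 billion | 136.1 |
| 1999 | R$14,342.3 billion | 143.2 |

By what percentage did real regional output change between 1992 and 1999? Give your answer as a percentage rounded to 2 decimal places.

71.94%

Real regional output 1992 = 7927.8 / 1.361 = 5824.98.
Real regional output 1999 = 14342.3 / 1.432 = 10015.57.
Real growth = 10015.57 / 5824.98 − 1 = 0.7194.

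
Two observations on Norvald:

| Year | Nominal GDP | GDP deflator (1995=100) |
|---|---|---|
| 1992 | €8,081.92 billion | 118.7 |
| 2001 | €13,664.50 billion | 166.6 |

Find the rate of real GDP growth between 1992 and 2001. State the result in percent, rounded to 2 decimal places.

Deflate each year: 1992 → 8081.92/1.187 = 6808.69; 2001 → 13664.50/1.666 = 8201.98.
So real GDP changed by 8201.98/6808.69 − 1 = 0.2046, i.e. 20.46%.

20.46%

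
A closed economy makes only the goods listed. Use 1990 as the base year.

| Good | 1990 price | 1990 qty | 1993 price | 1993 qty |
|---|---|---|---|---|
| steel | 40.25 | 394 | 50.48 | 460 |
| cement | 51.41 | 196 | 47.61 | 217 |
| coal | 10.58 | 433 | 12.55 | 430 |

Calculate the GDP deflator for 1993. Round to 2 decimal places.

113.82

Nominal GDP 1993 = 50.48·460 + 47.61·217 + 12.55·430 = 38948.67.
Real GDP 1993 (at 1990 prices) = 40.25·460 + 51.41·217 + 10.58·430 = 34220.37.
Deflator = Nominal/Real × 100 = 38948.67/34220.37 × 100 = 113.817.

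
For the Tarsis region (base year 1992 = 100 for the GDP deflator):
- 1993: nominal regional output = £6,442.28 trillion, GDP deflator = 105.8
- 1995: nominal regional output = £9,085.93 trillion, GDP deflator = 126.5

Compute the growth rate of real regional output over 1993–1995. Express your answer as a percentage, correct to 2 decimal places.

Real regional output 1993 = 6442.28 / 1.058 = 6089.11.
Real regional output 1995 = 9085.93 / 1.265 = 7182.55.
Real growth = 7182.55 / 6089.11 − 1 = 0.1796.

17.96%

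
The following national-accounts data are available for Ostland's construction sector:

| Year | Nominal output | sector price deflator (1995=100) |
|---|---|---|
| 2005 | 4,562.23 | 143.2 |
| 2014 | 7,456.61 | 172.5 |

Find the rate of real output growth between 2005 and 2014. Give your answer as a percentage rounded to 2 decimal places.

35.68%

Real output 2005 = 4562.23 / 1.432 = 3185.91.
Real output 2014 = 7456.61 / 1.725 = 4322.67.
Real growth = 4322.67 / 3185.91 − 1 = 0.3568.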